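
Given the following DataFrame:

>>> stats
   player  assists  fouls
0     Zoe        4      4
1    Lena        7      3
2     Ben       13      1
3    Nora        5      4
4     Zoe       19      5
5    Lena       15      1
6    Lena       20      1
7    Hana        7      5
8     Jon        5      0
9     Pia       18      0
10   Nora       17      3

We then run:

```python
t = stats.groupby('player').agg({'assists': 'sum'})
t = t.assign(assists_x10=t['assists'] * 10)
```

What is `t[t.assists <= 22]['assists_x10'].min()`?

50

group by player, sum of assists:
        assists
player         
Ben          13
Hana          7
Jon           5
Lena         42
Nora         22
Pia          18
Zoe          23
add column assists_x10 = t['assists'] * 10:
        assists  assists_x10
player                      
Ben          13          130
Hana          7           70
Jon           5           50
Lena         42          420
Nora         22          220
Pia          18          180
Zoe          23          230
filter rows where assists <= 22:
        assists  assists_x10
player                      
Ben          13          130
Hana          7           70
Jon           5           50
Nora         22          220
Pia          18          180
Then the min of column 'assists_x10': 50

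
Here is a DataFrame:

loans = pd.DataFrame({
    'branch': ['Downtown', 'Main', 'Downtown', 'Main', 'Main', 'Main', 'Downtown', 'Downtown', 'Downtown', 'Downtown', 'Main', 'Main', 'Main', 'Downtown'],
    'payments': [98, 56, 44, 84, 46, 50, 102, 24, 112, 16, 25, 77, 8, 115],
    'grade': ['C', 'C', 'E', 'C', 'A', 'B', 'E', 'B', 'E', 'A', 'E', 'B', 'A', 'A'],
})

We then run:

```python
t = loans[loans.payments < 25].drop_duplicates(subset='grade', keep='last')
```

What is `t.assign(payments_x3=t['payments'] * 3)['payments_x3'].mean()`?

48.0

filter rows where payments < 25:
      branch  payments grade
7   Downtown        24     B
9   Downtown        16     A
12      Main         8     A
drop duplicate grade (keep=last):
      branch  payments grade
7   Downtown        24     B
12      Main         8     A
add column payments_x3 = t['payments'] * 3:
      branch  payments grade  payments_x3
7   Downtown        24     B           72
12      Main         8     A           24
So mean() = 48.0.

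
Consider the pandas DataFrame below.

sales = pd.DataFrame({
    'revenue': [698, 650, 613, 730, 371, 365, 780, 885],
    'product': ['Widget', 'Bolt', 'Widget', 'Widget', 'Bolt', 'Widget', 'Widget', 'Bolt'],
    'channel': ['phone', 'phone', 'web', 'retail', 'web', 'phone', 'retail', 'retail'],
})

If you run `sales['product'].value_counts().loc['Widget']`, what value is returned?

5

value_counts of product:
product
Widget    5
Bolt      3
Name: count, dtype: int64
Taking the value at index 'Widget' gives 5.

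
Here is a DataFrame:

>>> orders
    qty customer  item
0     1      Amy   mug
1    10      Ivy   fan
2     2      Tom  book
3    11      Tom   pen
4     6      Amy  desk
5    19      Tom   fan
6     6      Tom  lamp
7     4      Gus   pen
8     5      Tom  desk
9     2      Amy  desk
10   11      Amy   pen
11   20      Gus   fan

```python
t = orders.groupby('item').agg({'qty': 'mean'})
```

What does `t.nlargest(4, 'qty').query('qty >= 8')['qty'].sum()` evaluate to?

group by item, mean of qty:
            qty
item           
book   2.000000
desk   4.333333
fan   16.333333
lamp   6.000000
mug    1.000000
pen    8.666667
take 4 rows with largest qty:
            qty
item           
fan   16.333333
pen    8.666667
lamp   6.000000
desk   4.333333
filter rows where qty >= 8:
            qty
item           
fan   16.333333
pen    8.666667
sum of column 'qty' → 25.0

25.0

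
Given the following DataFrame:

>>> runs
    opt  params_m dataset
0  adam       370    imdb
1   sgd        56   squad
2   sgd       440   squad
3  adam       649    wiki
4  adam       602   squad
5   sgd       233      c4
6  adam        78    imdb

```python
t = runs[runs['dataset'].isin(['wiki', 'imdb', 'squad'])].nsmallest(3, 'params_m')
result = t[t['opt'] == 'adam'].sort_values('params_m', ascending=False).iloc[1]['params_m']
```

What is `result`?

filter rows where dataset in ['wiki', 'imdb', 'squad']:
    opt  params_m dataset
0  adam       370    imdb
1   sgd        56   squad
2   sgd       440   squad
3  adam       649    wiki
4  adam       602   squad
6  adam        78    imdb
take 3 rows with smallest params_m:
    opt  params_m dataset
1   sgd        56   squad
6  adam        78    imdb
0  adam       370    imdb
filter rows where opt == 'adam':
    opt  params_m dataset
6  adam        78    imdb
0  adam       370    imdb
sort by params_m descending:
    opt  params_m dataset
0  adam       370    imdb
6  adam        78    imdb

78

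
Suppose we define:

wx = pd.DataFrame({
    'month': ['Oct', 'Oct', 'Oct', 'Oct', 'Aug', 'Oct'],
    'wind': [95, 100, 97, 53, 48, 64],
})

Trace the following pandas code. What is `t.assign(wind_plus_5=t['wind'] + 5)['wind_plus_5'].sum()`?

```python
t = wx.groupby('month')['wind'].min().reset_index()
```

111

group by month, min of wind:
month
Aug    48
Oct    53
Name: wind, dtype: int64
reset_index():
  month  wind
0   Aug    48
1   Oct    53
add column wind_plus_5 = t['wind'] + 5:
  month  wind  wind_plus_5
0   Aug    48           53
1   Oct    53           58
The sum of column 'wind_plus_5' is 111.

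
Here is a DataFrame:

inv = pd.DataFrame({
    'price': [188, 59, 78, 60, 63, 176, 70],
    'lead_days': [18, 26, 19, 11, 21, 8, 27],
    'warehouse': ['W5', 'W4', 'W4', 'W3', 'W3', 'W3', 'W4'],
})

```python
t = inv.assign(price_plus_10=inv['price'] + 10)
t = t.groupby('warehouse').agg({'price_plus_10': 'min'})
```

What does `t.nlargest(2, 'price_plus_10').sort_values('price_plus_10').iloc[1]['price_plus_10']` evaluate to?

add column price_plus_10 = inv['price'] + 10:
   price  lead_days warehouse  price_plus_10
0    188         18        W5            198
1     59         26        W4             69
2     78         19        W4             88
3     60         11        W3             70
4     63         21        W3             73
5    176          8        W3            186
6     70         27        W4             80
group by warehouse, min of price_plus_10:
           price_plus_10
warehouse               
W3                    70
W4                    69
W5                   198
take 2 rows with largest price_plus_10:
           price_plus_10
warehouse               
W5                   198
W3                    70
sort by price_plus_10:
           price_plus_10
warehouse               
W3                    70
W5                   198
The value at position 1, column 'price_plus_10' is 198.

198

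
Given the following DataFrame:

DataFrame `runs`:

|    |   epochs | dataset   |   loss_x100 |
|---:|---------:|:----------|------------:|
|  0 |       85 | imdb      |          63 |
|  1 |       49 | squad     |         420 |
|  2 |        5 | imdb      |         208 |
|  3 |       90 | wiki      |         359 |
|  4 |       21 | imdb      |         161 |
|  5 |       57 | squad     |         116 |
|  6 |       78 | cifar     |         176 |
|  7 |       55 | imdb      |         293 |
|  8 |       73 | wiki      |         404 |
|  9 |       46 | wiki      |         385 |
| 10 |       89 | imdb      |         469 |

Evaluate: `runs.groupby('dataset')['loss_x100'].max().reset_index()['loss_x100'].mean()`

367.25

group by dataset, max of loss_x100:
dataset
cifar    176
imdb     469
squad    420
wiki     404
Name: loss_x100, dtype: int64
reset_index():
  dataset  loss_x100
0   cifar        176
1    imdb        469
2   squad        420
3    wiki        404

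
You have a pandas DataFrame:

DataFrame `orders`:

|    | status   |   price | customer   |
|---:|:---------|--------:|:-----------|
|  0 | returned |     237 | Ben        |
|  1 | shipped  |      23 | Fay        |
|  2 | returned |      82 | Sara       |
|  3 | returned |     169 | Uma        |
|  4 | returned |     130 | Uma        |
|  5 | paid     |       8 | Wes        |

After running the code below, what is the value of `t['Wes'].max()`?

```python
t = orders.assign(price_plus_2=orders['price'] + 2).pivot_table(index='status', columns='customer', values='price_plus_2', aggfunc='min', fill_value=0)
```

add column price_plus_2 = orders['price'] + 2:
     status  price customer  price_plus_2
0  returned    237      Ben           239
1   shipped     23      Fay            25
2  returned     82     Sara            84
3  returned    169      Uma           171
4  returned    130      Uma           132
5      paid      8      Wes            10
pivot: rows=status, cols=customer, min(price_plus_2):
customer  Ben  Fay  Sara  Uma  Wes
status                            
paid        0    0     0    0   10
returned  239    0    84  132    0
shipped     0   25     0    0    0

10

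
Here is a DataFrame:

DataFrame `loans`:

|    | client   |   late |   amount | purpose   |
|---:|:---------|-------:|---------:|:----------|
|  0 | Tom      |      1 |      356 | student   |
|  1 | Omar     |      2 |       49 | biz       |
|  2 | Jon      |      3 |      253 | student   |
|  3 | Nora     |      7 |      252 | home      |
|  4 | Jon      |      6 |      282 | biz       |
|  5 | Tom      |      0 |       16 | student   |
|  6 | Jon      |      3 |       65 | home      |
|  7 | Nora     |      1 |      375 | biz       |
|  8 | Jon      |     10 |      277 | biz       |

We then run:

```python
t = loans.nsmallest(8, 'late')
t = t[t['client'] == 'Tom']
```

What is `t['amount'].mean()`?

186.0

take 8 rows with smallest late:
  client  late  amount  purpose
5    Tom     0      16  student
0    Tom     1     356  student
7   Nora     1     375      biz
1   Omar     2      49      biz
2    Jon     3     253  student
6    Jon     3      65     home
4    Jon     6     282      biz
3   Nora     7     252     home
filter rows where client == 'Tom':
  client  late  amount  purpose
5    Tom     0      16  student
0    Tom     1     356  student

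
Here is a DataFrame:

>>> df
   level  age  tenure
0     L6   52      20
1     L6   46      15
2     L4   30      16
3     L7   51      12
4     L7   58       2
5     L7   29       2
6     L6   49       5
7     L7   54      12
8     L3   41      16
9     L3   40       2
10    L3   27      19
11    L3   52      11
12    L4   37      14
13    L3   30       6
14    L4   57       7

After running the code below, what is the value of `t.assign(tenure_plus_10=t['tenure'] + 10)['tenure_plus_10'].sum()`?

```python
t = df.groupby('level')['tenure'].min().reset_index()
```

group by level, min of tenure:
level
L3    2
L4    7
L6    5
L7    2
Name: tenure, dtype: int64
reset_index():
  level  tenure
0    L3       2
1    L4       7
2    L6       5
3    L7       2
add column tenure_plus_10 = t['tenure'] + 10:
  level  tenure  tenure_plus_10
0    L3       2              12
1    L4       7              17
2    L6       5              15
3    L7       2              12
Then the sum of column 'tenure_plus_10': 56

56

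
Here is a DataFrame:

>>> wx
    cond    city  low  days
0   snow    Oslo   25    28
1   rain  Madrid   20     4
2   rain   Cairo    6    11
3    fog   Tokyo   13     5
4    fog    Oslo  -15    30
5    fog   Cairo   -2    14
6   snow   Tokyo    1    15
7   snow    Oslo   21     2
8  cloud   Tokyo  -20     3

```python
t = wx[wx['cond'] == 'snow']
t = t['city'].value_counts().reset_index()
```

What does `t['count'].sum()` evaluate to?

3

filter rows where cond == 'snow':
   cond   city  low  days
0  snow   Oslo   25    28
6  snow  Tokyo    1    15
7  snow   Oslo   21     2
value_counts of city:
city
Oslo     2
Tokyo    1
Name: count, dtype: int64
reset_index():
    city  count
0   Oslo      2
1  Tokyo      1
Taking the sum of column 'count' gives 3.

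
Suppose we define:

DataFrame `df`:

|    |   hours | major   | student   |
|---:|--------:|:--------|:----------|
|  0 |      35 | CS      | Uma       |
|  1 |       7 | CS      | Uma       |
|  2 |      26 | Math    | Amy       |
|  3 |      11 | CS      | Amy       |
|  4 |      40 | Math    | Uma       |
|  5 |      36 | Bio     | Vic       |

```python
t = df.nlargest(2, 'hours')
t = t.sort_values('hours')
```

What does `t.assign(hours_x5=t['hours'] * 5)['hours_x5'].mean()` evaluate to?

190.0

take 2 rows with largest hours:
   hours major student
4     40  Math     Uma
5     36   Bio     Vic
sort by hours:
   hours major student
5     36   Bio     Vic
4     40  Math     Uma
add column hours_x5 = t['hours'] * 5:
   hours major student  hours_x5
5     36   Bio     Vic       180
4     40  Math     Uma       200
mean of column 'hours_x5' → 190.0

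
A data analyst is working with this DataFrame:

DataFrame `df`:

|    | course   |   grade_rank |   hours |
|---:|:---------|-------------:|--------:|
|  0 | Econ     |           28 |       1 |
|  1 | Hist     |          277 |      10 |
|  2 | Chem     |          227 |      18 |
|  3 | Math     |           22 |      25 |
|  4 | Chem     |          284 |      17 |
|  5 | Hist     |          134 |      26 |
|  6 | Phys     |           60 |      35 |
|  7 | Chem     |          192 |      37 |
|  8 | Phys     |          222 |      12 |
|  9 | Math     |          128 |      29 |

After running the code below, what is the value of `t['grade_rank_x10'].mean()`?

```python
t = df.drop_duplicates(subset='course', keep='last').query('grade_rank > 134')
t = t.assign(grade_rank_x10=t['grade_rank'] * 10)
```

2070.0

drop duplicate course (keep=last):
  course  grade_rank  hours
0   Econ          28      1
5   Hist         134     26
7   Chem         192     37
8   Phys         222     12
9   Math         128     29
filter rows where grade_rank > 134:
  course  grade_rank  hours
7   Chem         192     37
8   Phys         222     12
add column grade_rank_x10 = t['grade_rank'] * 10:
  course  grade_rank  hours  grade_rank_x10
7   Chem         192     37            1920
8   Phys         222     12            2220
So mean() = 2070.0.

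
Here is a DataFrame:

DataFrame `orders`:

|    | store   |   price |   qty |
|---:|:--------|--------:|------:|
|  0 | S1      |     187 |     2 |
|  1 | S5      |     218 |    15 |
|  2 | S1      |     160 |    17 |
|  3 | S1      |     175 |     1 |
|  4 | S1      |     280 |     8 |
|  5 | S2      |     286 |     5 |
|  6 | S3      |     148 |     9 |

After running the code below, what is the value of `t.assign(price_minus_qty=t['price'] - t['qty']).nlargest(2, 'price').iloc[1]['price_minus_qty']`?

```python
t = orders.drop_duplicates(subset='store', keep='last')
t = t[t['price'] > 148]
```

drop duplicate store (keep=last):
  store  price  qty
1    S5    218   15
4    S1    280    8
5    S2    286    5
6    S3    148    9
filter rows where price > 148:
  store  price  qty
1    S5    218   15
4    S1    280    8
5    S2    286    5
add column price_minus_qty = t['price'] - t['qty']:
  store  price  qty  price_minus_qty
1    S5    218   15              203
4    S1    280    8              272
5    S2    286    5              281
take 2 rows with largest price:
  store  price  qty  price_minus_qty
5    S2    286    5              281
4    S1    280    8              272
Finally, value at position 1, column 'price_minus_qty' = 272.

272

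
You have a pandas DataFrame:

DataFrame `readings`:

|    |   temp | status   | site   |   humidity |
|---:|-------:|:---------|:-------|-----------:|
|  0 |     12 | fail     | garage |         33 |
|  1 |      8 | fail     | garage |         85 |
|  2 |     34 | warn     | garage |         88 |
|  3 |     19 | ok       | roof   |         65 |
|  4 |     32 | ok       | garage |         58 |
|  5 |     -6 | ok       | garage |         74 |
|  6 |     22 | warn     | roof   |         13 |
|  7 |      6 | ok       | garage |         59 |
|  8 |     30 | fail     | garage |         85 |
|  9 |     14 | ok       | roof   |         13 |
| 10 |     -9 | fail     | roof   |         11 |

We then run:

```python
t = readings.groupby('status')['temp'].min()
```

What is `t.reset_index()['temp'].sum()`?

group by status, min of temp:
status
fail    -9
ok      -6
warn    22
Name: temp, dtype: int64
reset_index():
  status  temp
0   fail    -9
1     ok    -6
2   warn    22
Reading off the sum of column 'temp', we get 7.

7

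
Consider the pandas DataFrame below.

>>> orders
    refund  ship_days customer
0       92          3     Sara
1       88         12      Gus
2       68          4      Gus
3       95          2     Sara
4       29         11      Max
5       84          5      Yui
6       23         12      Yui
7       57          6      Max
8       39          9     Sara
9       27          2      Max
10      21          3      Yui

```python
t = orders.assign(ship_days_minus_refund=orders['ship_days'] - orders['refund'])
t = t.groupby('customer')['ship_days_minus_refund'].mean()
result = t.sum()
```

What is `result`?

add column ship_days_minus_refund = orders['ship_days'] - orders['refund']:
    refund  ship_days customer  ship_days_minus_refund
0       92          3     Sara                     -89
1       88         12      Gus                     -76
2       68          4      Gus                     -64
3       95          2     Sara                     -93
4       29         11      Max                     -18
5       84          5      Yui                     -79
6       23         12      Yui                     -11
7       57          6      Max                     -51
8       39          9     Sara                     -30
9       27          2      Max                     -25
10      21          3      Yui                     -18
group by customer, mean of ship_days_minus_refund:
customer
Gus    -70.000000
Max    -31.333333
Sara   -70.666667
Yui    -36.000000
Name: ship_days_minus_refund, dtype: float64
Taking the sum of the resulting series gives -208.0.

-208.0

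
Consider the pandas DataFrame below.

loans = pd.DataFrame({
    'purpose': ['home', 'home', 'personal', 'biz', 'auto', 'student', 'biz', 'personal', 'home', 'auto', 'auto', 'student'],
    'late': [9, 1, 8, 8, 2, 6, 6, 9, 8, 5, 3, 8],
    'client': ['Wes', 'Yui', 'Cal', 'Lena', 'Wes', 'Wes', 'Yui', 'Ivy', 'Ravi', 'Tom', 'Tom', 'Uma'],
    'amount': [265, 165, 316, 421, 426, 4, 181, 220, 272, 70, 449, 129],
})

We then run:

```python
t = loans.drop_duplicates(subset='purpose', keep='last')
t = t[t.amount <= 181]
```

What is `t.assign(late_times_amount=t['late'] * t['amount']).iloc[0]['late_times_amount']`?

drop duplicate purpose (keep=last):
     purpose  late client  amount
6        biz     6    Yui     181
7   personal     9    Ivy     220
8       home     8   Ravi     272
10      auto     3    Tom     449
11   student     8    Uma     129
filter rows where amount <= 181:
    purpose  late client  amount
6       biz     6    Yui     181
11  student     8    Uma     129
add column late_times_amount = t['late'] * t['amount']:
    purpose  late client  amount  late_times_amount
6       biz     6    Yui     181               1086
11  student     8    Uma     129               1032

1086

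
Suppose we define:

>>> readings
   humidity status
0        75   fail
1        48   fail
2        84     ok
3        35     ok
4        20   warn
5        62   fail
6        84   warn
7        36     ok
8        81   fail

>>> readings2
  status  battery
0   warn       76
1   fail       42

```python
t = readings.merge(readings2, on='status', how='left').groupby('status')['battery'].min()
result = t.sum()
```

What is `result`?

merge on 'status' (how='left') → 9 rows:
   humidity status  battery
0        75   fail     42.0
1        48   fail     42.0
2        84     ok      NaN
3        35     ok      NaN
4        20   warn     76.0
5        62   fail     42.0
6        84   warn     76.0
7        36     ok      NaN
8        81   fail     42.0
group by status, min of battery:
status
fail    42.0
ok       NaN
warn    76.0
Name: battery, dtype: float64
The sum of the resulting series is 118.0.

118.0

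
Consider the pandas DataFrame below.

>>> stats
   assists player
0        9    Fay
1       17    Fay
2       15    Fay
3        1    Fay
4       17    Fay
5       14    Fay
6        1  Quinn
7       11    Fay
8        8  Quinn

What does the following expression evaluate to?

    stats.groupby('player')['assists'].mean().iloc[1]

group by player, mean of assists:
player
Fay      12.0
Quinn     4.5
Name: assists, dtype: float64

4.5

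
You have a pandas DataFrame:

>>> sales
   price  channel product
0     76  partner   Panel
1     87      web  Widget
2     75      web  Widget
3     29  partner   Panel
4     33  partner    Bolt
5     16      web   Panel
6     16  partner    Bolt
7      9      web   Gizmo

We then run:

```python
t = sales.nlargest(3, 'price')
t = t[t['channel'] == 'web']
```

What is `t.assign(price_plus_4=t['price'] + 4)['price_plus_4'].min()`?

79

take 3 rows with largest price:
   price  channel product
1     87      web  Widget
0     76  partner   Panel
2     75      web  Widget
filter rows where channel == 'web':
   price channel product
1     87     web  Widget
2     75     web  Widget
add column price_plus_4 = t['price'] + 4:
   price channel product  price_plus_4
1     87     web  Widget            91
2     75     web  Widget            79
Then the min of column 'price_plus_4': 79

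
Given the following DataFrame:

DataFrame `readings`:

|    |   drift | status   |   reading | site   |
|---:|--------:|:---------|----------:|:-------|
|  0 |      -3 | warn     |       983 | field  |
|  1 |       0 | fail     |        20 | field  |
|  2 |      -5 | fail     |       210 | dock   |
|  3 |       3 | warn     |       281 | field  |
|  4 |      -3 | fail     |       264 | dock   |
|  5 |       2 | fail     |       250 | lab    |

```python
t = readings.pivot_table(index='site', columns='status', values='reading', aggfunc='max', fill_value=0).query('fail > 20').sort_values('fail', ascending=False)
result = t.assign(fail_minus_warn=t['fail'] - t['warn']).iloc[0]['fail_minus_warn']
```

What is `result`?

pivot: rows=site, cols=status, max(reading):
status  fail  warn
site              
dock     264     0
field     20   983
lab      250     0
filter rows where fail > 20:
status  fail  warn
site              
dock     264     0
lab      250     0
sort by fail descending:
status  fail  warn
site              
dock     264     0
lab      250     0
add column fail_minus_warn = t['fail'] - t['warn']:
status  fail  warn  fail_minus_warn
site                               
dock     264     0              264
lab      250     0              250
Reading off the value at position 0, column 'fail_minus_warn', we get 264.

264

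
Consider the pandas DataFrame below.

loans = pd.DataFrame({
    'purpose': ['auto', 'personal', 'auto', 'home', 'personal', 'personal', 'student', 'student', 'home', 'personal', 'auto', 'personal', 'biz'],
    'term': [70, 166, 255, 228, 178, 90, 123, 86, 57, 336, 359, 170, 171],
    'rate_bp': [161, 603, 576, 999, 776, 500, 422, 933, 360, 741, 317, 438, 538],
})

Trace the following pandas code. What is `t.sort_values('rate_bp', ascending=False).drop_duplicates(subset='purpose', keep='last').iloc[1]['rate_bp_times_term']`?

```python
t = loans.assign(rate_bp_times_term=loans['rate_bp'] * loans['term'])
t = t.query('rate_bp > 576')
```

add column rate_bp_times_term = loans['rate_bp'] * loans['term']:
     purpose  term  rate_bp  rate_bp_times_term
0       auto    70      161               11270
1   personal   166      603              100098
2       auto   255      576              146880
3       home   228      999              227772
4   personal   178      776              138128
5   personal    90      500               45000
6    student   123      422               51906
7    student    86      933               80238
8       home    57      360               20520
9   personal   336      741              248976
10      auto   359      317              113803
11  personal   170      438               74460
12       biz   171      538               91998
filter rows where rate_bp > 576:
    purpose  term  rate_bp  rate_bp_times_term
1  personal   166      603              100098
3      home   228      999              227772
4  personal   178      776              138128
7   student    86      933               80238
9  personal   336      741              248976
sort by rate_bp descending:
    purpose  term  rate_bp  rate_bp_times_term
3      home   228      999              227772
7   student    86      933               80238
4  personal   178      776              138128
9  personal   336      741              248976
1  personal   166      603              100098
drop duplicate purpose (keep=last):
    purpose  term  rate_bp  rate_bp_times_term
3      home   228      999              227772
7   student    86      933               80238
1  personal   166      603              100098
Finally, value at position 1, column 'rate_bp_times_term' = 80238.

80238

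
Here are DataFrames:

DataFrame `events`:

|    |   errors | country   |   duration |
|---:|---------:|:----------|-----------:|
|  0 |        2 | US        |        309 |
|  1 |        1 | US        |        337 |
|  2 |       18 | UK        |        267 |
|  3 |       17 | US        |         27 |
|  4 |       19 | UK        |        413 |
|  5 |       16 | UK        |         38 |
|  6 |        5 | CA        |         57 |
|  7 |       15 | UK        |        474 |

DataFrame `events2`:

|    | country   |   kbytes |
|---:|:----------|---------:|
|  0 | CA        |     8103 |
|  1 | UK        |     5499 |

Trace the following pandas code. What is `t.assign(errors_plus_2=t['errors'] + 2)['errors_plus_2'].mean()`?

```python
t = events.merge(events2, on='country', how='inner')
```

merge on 'country' (how='inner') → 5 rows:
   errors country  duration  kbytes
0      18      UK       267    5499
1      19      UK       413    5499
2      16      UK        38    5499
3       5      CA        57    8103
4      15      UK       474    5499
add column errors_plus_2 = t['errors'] + 2:
   errors country  duration  kbytes  errors_plus_2
0      18      UK       267    5499             20
1      19      UK       413    5499             21
2      16      UK        38    5499             18
3       5      CA        57    8103              7
4      15      UK       474    5499             17

16.6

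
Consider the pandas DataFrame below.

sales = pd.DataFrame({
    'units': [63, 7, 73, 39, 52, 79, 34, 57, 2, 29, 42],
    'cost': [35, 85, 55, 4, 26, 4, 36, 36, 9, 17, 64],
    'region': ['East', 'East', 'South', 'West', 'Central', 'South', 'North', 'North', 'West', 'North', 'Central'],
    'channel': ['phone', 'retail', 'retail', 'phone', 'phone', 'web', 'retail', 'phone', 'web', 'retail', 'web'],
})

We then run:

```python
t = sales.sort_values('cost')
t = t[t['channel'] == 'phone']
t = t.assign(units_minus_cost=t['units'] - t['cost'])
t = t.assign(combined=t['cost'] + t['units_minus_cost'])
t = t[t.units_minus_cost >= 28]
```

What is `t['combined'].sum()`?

102

sort by cost:
    units  cost   region channel
3      39     4     West   phone
5      79     4    South     web
8       2     9     West     web
9      29    17    North  retail
4      52    26  Central   phone
0      63    35     East   phone
6      34    36    North  retail
7      57    36    North   phone
2      73    55    South  retail
10     42    64  Central     web
1       7    85     East  retail
filter rows where channel == 'phone':
   units  cost   region channel
3     39     4     West   phone
4     52    26  Central   phone
0     63    35     East   phone
7     57    36    North   phone
add column units_minus_cost = t['units'] - t['cost']:
   units  cost   region channel  units_minus_cost
3     39     4     West   phone                35
4     52    26  Central   phone                26
0     63    35     East   phone                28
7     57    36    North   phone                21
add column combined = t['cost'] + t['units_minus_cost']:
   units  cost   region channel  units_minus_cost  combined
3     39     4     West   phone                35        39
4     52    26  Central   phone                26        52
0     63    35     East   phone                28        63
7     57    36    North   phone                21        57
filter rows where units_minus_cost >= 28:
   units  cost region channel  units_minus_cost  combined
3     39     4   West   phone                35        39
0     63    35   East   phone                28        63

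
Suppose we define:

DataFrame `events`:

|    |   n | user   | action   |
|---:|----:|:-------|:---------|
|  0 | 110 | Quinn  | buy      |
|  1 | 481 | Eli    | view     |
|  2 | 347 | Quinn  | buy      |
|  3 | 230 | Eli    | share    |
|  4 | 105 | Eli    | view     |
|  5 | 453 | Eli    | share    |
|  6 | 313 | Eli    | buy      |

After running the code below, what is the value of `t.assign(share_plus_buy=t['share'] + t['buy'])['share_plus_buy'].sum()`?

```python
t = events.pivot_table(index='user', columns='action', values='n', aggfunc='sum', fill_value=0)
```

1453

pivot: rows=user, cols=action, sum(n):
action  buy  share  view
user                    
Eli     313    683   586
Quinn   457      0     0
add column share_plus_buy = t['share'] + t['buy']:
action  buy  share  view  share_plus_buy
user                                    
Eli     313    683   586             996
Quinn   457      0     0             457
Taking the sum of column 'share_plus_buy' gives 1453.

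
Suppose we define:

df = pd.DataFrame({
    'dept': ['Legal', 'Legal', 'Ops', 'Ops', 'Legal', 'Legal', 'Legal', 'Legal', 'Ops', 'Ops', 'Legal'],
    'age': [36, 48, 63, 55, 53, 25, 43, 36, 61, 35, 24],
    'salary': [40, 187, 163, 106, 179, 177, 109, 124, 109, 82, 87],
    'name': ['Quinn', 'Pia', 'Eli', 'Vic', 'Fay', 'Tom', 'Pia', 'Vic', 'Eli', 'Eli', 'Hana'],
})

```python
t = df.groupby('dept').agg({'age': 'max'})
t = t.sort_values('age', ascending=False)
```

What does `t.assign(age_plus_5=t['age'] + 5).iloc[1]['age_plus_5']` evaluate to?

group by dept, max of age:
       age
dept      
Legal   53
Ops     63
sort by age descending:
       age
dept      
Ops     63
Legal   53
add column age_plus_5 = t['age'] + 5:
       age  age_plus_5
dept                  
Ops     63          68
Legal   53          58
value at position 1, column 'age_plus_5' → 58

58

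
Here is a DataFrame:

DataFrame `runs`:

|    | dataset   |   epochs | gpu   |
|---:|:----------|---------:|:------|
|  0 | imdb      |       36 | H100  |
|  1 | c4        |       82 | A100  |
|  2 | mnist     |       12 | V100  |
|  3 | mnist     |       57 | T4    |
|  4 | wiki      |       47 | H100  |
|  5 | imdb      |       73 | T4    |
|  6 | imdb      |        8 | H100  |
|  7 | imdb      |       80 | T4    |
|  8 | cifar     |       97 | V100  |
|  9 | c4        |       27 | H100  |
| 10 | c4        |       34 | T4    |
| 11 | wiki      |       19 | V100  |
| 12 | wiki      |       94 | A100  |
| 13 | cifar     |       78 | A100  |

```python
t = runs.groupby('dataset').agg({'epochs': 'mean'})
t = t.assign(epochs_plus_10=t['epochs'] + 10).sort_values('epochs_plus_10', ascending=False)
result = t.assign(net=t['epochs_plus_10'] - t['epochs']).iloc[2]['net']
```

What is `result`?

10.0

group by dataset, mean of epochs:
            epochs
dataset           
c4       47.666667
cifar    87.500000
imdb     49.250000
mnist    34.500000
wiki     53.333333
add column epochs_plus_10 = t['epochs'] + 10:
            epochs  epochs_plus_10
dataset                           
c4       47.666667       57.666667
cifar    87.500000       97.500000
imdb     49.250000       59.250000
mnist    34.500000       44.500000
wiki     53.333333       63.333333
sort by epochs_plus_10 descending:
            epochs  epochs_plus_10
dataset                           
cifar    87.500000       97.500000
wiki     53.333333       63.333333
imdb     49.250000       59.250000
c4       47.666667       57.666667
mnist    34.500000       44.500000
add column net = t['epochs_plus_10'] - t['epochs']:
            epochs  epochs_plus_10   net
dataset                                 
cifar    87.500000       97.500000  10.0
wiki     53.333333       63.333333  10.0
imdb     49.250000       59.250000  10.0
c4       47.666667       57.666667  10.0
mnist    34.500000       44.500000  10.0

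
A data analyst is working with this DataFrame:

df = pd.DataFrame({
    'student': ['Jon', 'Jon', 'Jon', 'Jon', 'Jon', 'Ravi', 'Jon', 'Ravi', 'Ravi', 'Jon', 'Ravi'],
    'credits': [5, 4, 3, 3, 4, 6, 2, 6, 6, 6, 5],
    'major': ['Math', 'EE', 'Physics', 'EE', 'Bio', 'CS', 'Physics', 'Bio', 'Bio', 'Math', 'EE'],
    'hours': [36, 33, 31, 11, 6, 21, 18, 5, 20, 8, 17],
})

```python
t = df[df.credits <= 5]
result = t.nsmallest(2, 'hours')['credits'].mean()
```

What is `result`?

filter rows where credits <= 5:
   student  credits    major  hours
0      Jon        5     Math     36
1      Jon        4       EE     33
2      Jon        3  Physics     31
3      Jon        3       EE     11
4      Jon        4      Bio      6
6      Jon        2  Physics     18
10    Ravi        5       EE     17
take 2 rows with smallest hours:
  student  credits major  hours
4     Jon        4   Bio      6
3     Jon        3    EE     11

3.5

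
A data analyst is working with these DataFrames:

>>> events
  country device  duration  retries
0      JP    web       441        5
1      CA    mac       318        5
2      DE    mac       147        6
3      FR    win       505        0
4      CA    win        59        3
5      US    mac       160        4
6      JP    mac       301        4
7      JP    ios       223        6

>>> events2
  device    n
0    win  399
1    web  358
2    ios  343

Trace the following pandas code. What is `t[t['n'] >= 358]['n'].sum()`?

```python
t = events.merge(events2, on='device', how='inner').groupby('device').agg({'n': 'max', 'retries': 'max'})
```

merge on 'device' (how='inner') → 4 rows:
  country device  duration  retries    n
0      JP    web       441        5  358
1      FR    win       505        0  399
2      CA    win        59        3  399
3      JP    ios       223        6  343
group by device: max(n), max(retries):
          n  retries
device              
ios     343        6
web     358        5
win     399        3
filter rows where n >= 358:
          n  retries
device              
web     358        5
win     399        3
Hence 757.

757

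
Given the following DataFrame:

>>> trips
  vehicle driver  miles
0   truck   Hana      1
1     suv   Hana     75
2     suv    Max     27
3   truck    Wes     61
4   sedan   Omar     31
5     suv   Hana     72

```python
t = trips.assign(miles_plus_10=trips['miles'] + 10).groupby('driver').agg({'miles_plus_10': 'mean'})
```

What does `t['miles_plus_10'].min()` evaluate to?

37.0

add column miles_plus_10 = trips['miles'] + 10:
  vehicle driver  miles  miles_plus_10
0   truck   Hana      1             11
1     suv   Hana     75             85
2     suv    Max     27             37
3   truck    Wes     61             71
4   sedan   Omar     31             41
5     suv   Hana     72             82
group by driver, mean of miles_plus_10:
        miles_plus_10
driver               
Hana        59.333333
Max         37.000000
Omar        41.000000
Wes         71.000000
Then the min of column 'miles_plus_10': 37.0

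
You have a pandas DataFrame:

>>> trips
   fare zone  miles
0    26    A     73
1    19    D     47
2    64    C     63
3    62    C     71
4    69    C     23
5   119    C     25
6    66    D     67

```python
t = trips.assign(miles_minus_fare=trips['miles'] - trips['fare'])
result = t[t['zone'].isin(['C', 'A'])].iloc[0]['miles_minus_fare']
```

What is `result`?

47

add column miles_minus_fare = trips['miles'] - trips['fare']:
   fare zone  miles  miles_minus_fare
0    26    A     73                47
1    19    D     47                28
2    64    C     63                -1
3    62    C     71                 9
4    69    C     23               -46
5   119    C     25               -94
6    66    D     67                 1
filter rows where zone in ['C', 'A']:
   fare zone  miles  miles_minus_fare
0    26    A     73                47
2    64    C     63                -1
3    62    C     71                 9
4    69    C     23               -46
5   119    C     25               -94
Taking the value at position 0, column 'miles_minus_fare' gives 47.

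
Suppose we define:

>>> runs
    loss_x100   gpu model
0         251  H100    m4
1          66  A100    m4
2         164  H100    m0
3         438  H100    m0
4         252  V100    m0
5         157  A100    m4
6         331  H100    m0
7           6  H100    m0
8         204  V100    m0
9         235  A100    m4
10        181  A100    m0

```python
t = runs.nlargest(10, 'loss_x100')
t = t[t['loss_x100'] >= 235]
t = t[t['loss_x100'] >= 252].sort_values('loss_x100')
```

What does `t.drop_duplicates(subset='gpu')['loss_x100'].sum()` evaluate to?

take 10 rows with largest loss_x100:
    loss_x100   gpu model
3         438  H100    m0
6         331  H100    m0
4         252  V100    m0
0         251  H100    m4
9         235  A100    m4
8         204  V100    m0
10        181  A100    m0
2         164  H100    m0
5         157  A100    m4
1          66  A100    m4
filter rows where loss_x100 >= 235:
   loss_x100   gpu model
3        438  H100    m0
6        331  H100    m0
4        252  V100    m0
0        251  H100    m4
9        235  A100    m4
filter rows where loss_x100 >= 252:
   loss_x100   gpu model
3        438  H100    m0
6        331  H100    m0
4        252  V100    m0
sort by loss_x100:
   loss_x100   gpu model
4        252  V100    m0
6        331  H100    m0
3        438  H100    m0
drop duplicate gpu (keep=first):
   loss_x100   gpu model
4        252  V100    m0
6        331  H100    m0
sum of column 'loss_x100' → 583

583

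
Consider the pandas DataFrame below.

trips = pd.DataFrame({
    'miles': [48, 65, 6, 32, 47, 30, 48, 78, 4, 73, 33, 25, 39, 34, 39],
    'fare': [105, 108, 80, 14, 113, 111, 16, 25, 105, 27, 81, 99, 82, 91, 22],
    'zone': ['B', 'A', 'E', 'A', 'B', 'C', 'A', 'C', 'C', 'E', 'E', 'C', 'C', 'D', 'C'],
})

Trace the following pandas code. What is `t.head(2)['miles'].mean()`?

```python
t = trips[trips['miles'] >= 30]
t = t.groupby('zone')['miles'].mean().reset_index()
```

filter rows where miles >= 30:
    miles  fare zone
0      48   105    B
1      65   108    A
3      32    14    A
4      47   113    B
5      30   111    C
6      48    16    A
7      78    25    C
9      73    27    E
10     33    81    E
12     39    82    C
13     34    91    D
14     39    22    C
group by zone, mean of miles:
zone
A    48.333333
B    47.500000
C    46.500000
D    34.000000
E    53.000000
Name: miles, dtype: float64
reset_index():
  zone      miles
0    A  48.333333
1    B  47.500000
2    C  46.500000
3    D  34.000000
4    E  53.000000
take first 2 rows:
  zone      miles
0    A  48.333333
1    B  47.500000
mean of column 'miles' → 47.9166666667

47.9166666667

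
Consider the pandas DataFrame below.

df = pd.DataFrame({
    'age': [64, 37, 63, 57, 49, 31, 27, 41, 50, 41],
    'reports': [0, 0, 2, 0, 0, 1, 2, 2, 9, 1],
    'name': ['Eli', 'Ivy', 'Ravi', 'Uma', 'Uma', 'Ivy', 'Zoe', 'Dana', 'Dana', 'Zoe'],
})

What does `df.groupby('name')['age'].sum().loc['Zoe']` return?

68

group by name, sum of age:
name
Dana     91
Eli      64
Ivy      68
Ravi     63
Uma     106
Zoe      68
Name: age, dtype: int64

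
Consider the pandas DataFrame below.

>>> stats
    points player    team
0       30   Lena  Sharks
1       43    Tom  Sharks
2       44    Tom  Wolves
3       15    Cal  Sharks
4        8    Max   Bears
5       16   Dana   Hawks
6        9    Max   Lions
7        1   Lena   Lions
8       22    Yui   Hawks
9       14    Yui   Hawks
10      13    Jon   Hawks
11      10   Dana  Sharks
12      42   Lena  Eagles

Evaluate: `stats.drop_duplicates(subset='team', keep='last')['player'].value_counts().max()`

drop duplicate team (keep=last):
    points player    team
2       44    Tom  Wolves
4        8    Max   Bears
7        1   Lena   Lions
10      13    Jon   Hawks
11      10   Dana  Sharks
12      42   Lena  Eagles
value_counts of player:
player
Lena    2
Tom     1
Max     1
Jon     1
Dana    1
Name: count, dtype: int64
max of the resulting series → 2

2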